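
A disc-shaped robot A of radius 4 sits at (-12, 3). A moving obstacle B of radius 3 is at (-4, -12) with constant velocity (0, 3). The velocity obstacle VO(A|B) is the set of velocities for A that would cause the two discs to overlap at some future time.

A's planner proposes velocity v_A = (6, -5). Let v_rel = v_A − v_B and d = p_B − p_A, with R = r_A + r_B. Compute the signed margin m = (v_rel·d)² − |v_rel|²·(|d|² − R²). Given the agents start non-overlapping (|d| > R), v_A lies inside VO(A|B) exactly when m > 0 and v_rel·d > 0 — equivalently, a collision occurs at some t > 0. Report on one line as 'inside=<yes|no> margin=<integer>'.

d = (8, -15),  |d|² = 289;  R = 4+3 = 7,  c = 289−7² = 240
v_rel = (6, -8),  |v_rel|² = 100;  v_rel·d = (6)·(8) + (-8)·(-15) = 168
100·t² − 336·t + 240 = 0  ⇒  m = 168² − 100·240 = 4224
m = 4224 > 0,  v_rel·d = 168 > 0  ⇒  inside

inside=yes margin=4224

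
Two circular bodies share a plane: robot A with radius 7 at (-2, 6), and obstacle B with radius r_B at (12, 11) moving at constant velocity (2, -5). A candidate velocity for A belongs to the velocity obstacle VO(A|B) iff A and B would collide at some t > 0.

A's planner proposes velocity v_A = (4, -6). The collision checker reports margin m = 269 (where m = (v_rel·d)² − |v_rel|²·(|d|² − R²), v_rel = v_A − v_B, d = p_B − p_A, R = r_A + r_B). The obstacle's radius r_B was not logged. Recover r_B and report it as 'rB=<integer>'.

m = 269
d = (14, 5);  v_rel = (2, -1),  |v_rel|² = 5
v_rel×d = (2)·(5) − (-1)·(14) = 24
since m = R²·5 − 24²:  R² = (576 + 269) / 5 = 169
R = √169 = 13  ⇒  r_B = 13 − 7 = 6

rB=6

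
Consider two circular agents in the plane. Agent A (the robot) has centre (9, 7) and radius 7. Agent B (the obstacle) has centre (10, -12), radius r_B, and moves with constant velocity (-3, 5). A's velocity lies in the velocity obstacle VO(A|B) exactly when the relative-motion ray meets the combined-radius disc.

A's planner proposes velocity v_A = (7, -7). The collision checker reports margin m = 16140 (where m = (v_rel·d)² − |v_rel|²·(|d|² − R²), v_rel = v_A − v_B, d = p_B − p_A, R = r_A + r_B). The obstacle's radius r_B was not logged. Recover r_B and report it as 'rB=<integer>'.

m = 16140
d = (1, -19);  v_rel = (10, -12),  |v_rel|² = 244
v_rel×d = (10)·(-19) − (-12)·(1) = -178
since m = R²·244 − (-178)²:  R² = (31684 + 16140) / 244 = 196
R = √196 = 14  ⇒  r_B = 14 − 7 = 7

rB=7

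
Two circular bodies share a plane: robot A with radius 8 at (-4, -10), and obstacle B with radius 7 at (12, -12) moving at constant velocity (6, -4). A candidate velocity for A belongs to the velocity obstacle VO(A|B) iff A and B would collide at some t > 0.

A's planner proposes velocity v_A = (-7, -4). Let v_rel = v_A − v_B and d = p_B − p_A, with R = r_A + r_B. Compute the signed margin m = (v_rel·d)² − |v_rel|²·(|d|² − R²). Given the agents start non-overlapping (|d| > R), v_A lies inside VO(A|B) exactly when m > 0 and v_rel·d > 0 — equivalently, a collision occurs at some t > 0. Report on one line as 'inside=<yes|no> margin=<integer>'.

d = (16, -2),  |d|² = 260;  R = 8+7 = 15,  c = 260−15² = 35
v_rel = (-13, 0),  |v_rel|² = 169;  v_rel·d = (-13)·(16) + (0)·(-2) = -208
169·t² + 416·t + 35 = 0  ⇒  m = (-208)² − 169·35 = 37349
m = 37349 > 0,  v_rel·d = -208 < 0  ⇒  outside

inside=no margin=37349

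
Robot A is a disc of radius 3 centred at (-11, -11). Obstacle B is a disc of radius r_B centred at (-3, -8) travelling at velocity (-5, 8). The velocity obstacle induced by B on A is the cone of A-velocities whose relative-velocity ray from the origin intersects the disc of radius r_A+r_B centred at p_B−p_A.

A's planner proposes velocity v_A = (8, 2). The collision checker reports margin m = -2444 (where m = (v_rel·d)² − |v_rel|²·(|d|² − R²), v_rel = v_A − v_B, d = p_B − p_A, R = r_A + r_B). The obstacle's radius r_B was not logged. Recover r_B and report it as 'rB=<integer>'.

m = -2444
d = (8, 3);  v_rel = (13, -6),  |v_rel|² = 205
v_rel×d = (13)·(3) − (-6)·(8) = 87
since m = R²·205 − 87²:  R² = (7569 + -2444) / 205 = 25
R = √25 = 5  ⇒  r_B = 5 − 3 = 2

rB=2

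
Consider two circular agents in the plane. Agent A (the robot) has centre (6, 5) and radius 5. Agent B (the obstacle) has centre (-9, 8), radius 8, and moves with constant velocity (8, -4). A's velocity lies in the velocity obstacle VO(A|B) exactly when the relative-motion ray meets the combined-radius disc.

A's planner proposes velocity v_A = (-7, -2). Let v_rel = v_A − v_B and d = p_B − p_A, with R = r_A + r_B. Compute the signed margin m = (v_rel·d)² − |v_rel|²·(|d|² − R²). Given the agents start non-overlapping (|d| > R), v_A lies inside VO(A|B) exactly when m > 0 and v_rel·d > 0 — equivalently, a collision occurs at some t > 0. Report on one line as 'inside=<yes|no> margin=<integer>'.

d = (-15, 3),  |d|² = 234;  R = 5+8 = 13,  c = 234−13² = 65
v_rel = (-15, 2),  |v_rel|² = 229;  v_rel·d = (-15)·(-15) + (2)·(3) = 231
229·t² − 462·t + 65 = 0  ⇒  m = 231² − 229·65 = 38476
m = 38476 > 0,  v_rel·d = 231 > 0  ⇒  inside

inside=yes margin=38476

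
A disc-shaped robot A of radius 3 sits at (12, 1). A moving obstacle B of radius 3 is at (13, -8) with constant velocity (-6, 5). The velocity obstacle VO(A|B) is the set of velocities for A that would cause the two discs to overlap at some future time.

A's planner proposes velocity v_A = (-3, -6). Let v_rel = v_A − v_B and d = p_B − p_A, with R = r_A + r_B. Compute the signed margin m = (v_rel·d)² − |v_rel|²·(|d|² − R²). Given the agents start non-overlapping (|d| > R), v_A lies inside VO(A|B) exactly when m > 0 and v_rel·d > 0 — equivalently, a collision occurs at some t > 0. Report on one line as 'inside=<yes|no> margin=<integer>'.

d = (1, -9),  |d|² = 82;  R = 3+3 = 6,  c = 82−6² = 46
v_rel = (3, -11),  |v_rel|² = 130;  v_rel·d = (3)·(1) + (-11)·(-9) = 102
130·t² − 204·t + 46 = 0  ⇒  m = 102² − 130·46 = 4424
m = 4424 > 0,  v_rel·d = 102 > 0  ⇒  inside

inside=yes margin=4424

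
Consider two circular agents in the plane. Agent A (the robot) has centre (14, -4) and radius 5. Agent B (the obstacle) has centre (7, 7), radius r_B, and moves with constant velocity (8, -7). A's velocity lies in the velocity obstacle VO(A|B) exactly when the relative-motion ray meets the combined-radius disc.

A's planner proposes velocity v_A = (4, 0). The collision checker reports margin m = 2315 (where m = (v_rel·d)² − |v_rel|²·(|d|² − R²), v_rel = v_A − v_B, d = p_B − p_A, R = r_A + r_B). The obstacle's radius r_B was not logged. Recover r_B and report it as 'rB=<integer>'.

m = 2315
d = (-7, 11);  v_rel = (-4, 7),  |v_rel|² = 65
v_rel×d = (-4)·(11) − (7)·(-7) = 5
since m = R²·65 − 5²:  R² = (25 + 2315) / 65 = 36
R = √36 = 6  ⇒  r_B = 6 − 5 = 1

rB=1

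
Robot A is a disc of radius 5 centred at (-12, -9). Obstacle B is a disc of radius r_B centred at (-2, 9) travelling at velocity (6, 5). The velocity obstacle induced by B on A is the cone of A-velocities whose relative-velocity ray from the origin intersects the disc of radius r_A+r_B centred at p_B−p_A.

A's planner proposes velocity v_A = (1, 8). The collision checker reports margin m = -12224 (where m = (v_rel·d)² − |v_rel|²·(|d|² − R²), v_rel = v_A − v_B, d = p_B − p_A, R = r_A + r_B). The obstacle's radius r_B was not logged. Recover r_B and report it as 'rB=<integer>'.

m = -12224
d = (10, 18);  v_rel = (-5, 3),  |v_rel|² = 34
v_rel×d = (-5)·(18) − (3)·(10) = -120
since m = R²·34 − (-120)²:  R² = (14400 + -12224) / 34 = 64
R = √64 = 8  ⇒  r_B = 8 − 5 = 3

rB=3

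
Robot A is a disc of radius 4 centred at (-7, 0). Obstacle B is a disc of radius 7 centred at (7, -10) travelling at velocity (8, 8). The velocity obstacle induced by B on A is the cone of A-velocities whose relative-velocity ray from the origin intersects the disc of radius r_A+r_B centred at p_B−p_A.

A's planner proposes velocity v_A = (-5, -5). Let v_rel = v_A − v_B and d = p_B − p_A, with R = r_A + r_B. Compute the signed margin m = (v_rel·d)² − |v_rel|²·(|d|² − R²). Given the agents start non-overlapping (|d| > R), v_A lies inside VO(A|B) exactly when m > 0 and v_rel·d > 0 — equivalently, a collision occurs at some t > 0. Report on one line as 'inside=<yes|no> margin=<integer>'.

d = (14, -10),  |d|² = 296;  R = 4+7 = 11,  c = 296−11² = 175
v_rel = (-13, -13),  |v_rel|² = 338;  v_rel·d = (-13)·(14) + (-13)·(-10) = -52
338·t² + 104·t + 175 = 0  ⇒  m = (-52)² − 338·175 = -56446
m = -56446 < 0,  v_rel·d = -52 < 0  ⇒  outside

inside=no margin=-56446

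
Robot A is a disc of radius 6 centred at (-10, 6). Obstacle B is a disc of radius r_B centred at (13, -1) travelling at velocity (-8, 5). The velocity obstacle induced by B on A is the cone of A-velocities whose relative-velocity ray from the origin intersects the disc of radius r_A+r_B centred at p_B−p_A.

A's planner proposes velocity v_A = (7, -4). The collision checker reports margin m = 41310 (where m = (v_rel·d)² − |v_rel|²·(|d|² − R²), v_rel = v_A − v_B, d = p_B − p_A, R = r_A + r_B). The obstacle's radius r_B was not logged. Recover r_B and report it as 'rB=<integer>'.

m = 41310
d = (23, -7);  v_rel = (15, -9),  |v_rel|² = 306
v_rel×d = (15)·(-7) − (-9)·(23) = 102
since m = R²·306 − 102²:  R² = (10404 + 41310) / 306 = 169
R = √169 = 13  ⇒  r_B = 13 − 6 = 7

rB=7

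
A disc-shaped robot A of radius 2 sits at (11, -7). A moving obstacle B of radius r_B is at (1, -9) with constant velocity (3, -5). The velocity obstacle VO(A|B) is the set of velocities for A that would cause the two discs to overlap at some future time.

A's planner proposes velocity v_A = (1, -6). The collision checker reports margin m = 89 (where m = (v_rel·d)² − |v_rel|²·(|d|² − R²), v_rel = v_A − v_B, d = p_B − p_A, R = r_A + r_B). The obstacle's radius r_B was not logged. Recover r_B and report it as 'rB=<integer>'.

m = 89
d = (-10, -2);  v_rel = (-2, -1),  |v_rel|² = 5
v_rel×d = (-2)·(-2) − (-1)·(-10) = -6
since m = R²·5 − (-6)²:  R² = (36 + 89) / 5 = 25
R = √25 = 5  ⇒  r_B = 5 − 2 = 3

rB=3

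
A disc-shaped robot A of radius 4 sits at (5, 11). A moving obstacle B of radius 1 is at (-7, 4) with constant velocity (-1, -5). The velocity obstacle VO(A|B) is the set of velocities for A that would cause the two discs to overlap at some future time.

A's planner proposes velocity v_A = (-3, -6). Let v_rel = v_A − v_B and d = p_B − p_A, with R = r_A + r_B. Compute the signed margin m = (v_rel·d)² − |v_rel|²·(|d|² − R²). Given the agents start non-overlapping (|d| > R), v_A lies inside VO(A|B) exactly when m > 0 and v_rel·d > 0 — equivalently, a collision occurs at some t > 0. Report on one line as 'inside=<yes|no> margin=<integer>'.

d = (-12, -7),  |d|² = 193;  R = 4+1 = 5,  c = 193−5² = 168
v_rel = (-2, -1),  |v_rel|² = 5;  v_rel·d = (-2)·(-12) + (-1)·(-7) = 31
5·t² − 62·t + 168 = 0  ⇒  m = 31² − 5·168 = 121
m = 121 > 0,  v_rel·d = 31 > 0  ⇒  inside

inside=yes margin=121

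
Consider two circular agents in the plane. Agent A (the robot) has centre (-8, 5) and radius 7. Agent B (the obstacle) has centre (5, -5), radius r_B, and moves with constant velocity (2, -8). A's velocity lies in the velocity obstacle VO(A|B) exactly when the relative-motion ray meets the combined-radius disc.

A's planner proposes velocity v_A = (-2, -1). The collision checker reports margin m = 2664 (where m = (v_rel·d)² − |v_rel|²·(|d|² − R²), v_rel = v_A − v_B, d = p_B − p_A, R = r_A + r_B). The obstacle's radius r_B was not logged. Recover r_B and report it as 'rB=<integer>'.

m = 2664
d = (13, -10);  v_rel = (-4, 7),  |v_rel|² = 65
v_rel×d = (-4)·(-10) − (7)·(13) = -51
since m = R²·65 − (-51)²:  R² = (2601 + 2664) / 65 = 81
R = √81 = 9  ⇒  r_B = 9 − 7 = 2

rB=2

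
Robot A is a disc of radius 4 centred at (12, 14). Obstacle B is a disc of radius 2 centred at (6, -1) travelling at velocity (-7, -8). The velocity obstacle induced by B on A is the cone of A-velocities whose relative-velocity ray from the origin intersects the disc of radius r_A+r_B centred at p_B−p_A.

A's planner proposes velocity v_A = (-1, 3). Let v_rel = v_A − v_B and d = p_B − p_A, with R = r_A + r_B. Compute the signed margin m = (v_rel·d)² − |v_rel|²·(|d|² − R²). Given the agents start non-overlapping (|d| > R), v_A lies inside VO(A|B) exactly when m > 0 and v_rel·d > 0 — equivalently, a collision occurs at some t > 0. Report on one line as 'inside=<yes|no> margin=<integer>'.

d = (-6, -15),  |d|² = 261;  R = 4+2 = 6,  c = 261−6² = 225
v_rel = (6, 11),  |v_rel|² = 157;  v_rel·d = (6)·(-6) + (11)·(-15) = -201
157·t² + 402·t + 225 = 0  ⇒  m = (-201)² − 157·225 = 5076
m = 5076 > 0,  v_rel·d = -201 < 0  ⇒  outside

inside=no margin=5076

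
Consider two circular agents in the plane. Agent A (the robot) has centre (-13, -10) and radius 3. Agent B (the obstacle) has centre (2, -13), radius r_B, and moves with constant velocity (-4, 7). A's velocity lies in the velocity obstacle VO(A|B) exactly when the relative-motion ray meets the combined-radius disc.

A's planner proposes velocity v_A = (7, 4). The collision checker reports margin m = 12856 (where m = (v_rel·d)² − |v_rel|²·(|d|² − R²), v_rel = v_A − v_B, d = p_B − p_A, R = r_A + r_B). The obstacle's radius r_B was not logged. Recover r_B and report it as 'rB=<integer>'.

m = 12856
d = (15, -3);  v_rel = (11, -3),  |v_rel|² = 130
v_rel×d = (11)·(-3) − (-3)·(15) = 12
since m = R²·130 − 12²:  R² = (144 + 12856) / 130 = 100
R = √100 = 10  ⇒  r_B = 10 − 3 = 7

rB=7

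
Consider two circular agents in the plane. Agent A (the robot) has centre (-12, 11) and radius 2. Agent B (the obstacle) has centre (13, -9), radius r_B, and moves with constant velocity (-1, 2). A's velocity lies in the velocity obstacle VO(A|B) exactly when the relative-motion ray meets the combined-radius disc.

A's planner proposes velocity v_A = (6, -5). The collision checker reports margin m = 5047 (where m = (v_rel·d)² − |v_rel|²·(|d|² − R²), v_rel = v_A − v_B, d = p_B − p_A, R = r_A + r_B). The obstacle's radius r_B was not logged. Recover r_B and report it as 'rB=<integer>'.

m = 5047
d = (25, -20);  v_rel = (7, -7),  |v_rel|² = 98
v_rel×d = (7)·(-20) − (-7)·(25) = 35
since m = R²·98 − 35²:  R² = (1225 + 5047) / 98 = 64
R = √64 = 8  ⇒  r_B = 8 − 2 = 6

rB=6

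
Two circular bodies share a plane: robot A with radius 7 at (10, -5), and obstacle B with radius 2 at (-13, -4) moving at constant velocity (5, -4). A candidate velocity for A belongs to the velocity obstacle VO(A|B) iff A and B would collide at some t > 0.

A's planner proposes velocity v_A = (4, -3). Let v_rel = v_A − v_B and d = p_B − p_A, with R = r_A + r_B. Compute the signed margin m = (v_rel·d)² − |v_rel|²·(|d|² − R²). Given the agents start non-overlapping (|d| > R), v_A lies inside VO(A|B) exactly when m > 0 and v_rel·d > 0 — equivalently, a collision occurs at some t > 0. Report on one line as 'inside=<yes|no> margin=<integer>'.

d = (-23, 1),  |d|² = 530;  R = 7+2 = 9,  c = 530−9² = 449
v_rel = (-1, 1),  |v_rel|² = 2;  v_rel·d = (-1)·(-23) + (1)·(1) = 24
2·t² − 48·t + 449 = 0  ⇒  m = 24² − 2·449 = -322
m = -322 < 0,  v_rel·d = 24 > 0  ⇒  outside

inside=no margin=-322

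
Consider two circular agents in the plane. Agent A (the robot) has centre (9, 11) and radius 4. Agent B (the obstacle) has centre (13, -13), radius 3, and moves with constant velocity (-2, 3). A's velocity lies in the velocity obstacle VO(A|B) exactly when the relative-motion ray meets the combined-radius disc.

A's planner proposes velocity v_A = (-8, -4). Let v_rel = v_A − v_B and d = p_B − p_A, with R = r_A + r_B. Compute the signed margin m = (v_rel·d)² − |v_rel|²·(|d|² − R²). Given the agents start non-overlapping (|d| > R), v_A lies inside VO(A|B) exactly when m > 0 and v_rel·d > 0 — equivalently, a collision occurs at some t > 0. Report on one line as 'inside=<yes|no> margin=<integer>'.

d = (4, -24),  |d|² = 592;  R = 4+3 = 7,  c = 592−7² = 543
v_rel = (-6, -7),  |v_rel|² = 85;  v_rel·d = (-6)·(4) + (-7)·(-24) = 144
85·t² − 288·t + 543 = 0  ⇒  m = 144² − 85·543 = -25419
m = -25419 < 0,  v_rel·d = 144 > 0  ⇒  outside

inside=no margin=-25419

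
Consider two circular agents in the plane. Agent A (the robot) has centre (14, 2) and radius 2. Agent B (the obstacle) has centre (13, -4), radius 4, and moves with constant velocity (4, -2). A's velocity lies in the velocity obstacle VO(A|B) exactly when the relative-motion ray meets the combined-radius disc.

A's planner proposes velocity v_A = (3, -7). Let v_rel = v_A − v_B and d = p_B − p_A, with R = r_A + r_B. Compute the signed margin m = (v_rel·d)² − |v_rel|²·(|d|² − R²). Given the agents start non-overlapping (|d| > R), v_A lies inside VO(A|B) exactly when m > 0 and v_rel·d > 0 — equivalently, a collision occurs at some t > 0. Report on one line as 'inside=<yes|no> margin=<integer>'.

d = (-1, -6),  |d|² = 37;  R = 2+4 = 6,  c = 37−6² = 1
v_rel = (-1, -5),  |v_rel|² = 26;  v_rel·d = (-1)·(-1) + (-5)·(-6) = 31
26·t² − 62·t + 1 = 0  ⇒  m = 31² − 26·1 = 935
m = 935 > 0,  v_rel·d = 31 > 0  ⇒  inside

inside=yes margin=935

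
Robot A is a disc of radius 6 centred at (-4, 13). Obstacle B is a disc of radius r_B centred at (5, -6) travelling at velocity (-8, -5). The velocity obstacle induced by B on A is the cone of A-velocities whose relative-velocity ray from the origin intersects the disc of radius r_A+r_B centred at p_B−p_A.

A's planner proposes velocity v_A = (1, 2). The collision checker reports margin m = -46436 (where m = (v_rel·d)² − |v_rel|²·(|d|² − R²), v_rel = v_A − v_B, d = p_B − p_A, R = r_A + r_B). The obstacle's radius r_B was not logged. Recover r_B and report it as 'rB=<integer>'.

m = -46436
d = (9, -19);  v_rel = (9, 7),  |v_rel|² = 130
v_rel×d = (9)·(-19) − (7)·(9) = -234
since m = R²·130 − (-234)²:  R² = (54756 + -46436) / 130 = 64
R = √64 = 8  ⇒  r_B = 8 − 6 = 2

rB=2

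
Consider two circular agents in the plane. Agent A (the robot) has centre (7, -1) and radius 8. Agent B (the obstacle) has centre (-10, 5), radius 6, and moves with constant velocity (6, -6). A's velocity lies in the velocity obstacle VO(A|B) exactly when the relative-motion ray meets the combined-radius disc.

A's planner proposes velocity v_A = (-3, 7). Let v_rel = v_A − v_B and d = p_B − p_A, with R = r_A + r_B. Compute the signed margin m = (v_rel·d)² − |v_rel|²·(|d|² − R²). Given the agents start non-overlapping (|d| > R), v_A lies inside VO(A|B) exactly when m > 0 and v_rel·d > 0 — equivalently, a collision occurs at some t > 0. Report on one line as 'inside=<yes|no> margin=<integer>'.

d = (-17, 6),  |d|² = 325;  R = 8+6 = 14,  c = 325−14² = 129
v_rel = (-9, 13),  |v_rel|² = 250;  v_rel·d = (-9)·(-17) + (13)·(6) = 231
250·t² − 462·t + 129 = 0  ⇒  m = 231² − 250·129 = 21111
m = 21111 > 0,  v_rel·d = 231 > 0  ⇒  inside

inside=yes margin=21111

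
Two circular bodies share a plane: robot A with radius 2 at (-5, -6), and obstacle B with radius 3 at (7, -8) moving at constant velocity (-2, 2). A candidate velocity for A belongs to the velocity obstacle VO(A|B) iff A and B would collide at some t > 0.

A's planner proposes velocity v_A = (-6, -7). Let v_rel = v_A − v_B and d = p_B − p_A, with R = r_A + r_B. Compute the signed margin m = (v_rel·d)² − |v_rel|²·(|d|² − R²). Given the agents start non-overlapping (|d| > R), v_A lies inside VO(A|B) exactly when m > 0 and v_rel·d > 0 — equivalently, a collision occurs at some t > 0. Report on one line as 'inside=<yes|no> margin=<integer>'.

d = (12, -2),  |d|² = 148;  R = 2+3 = 5,  c = 148−5² = 123
v_rel = (-4, -9),  |v_rel|² = 97;  v_rel·d = (-4)·(12) + (-9)·(-2) = -30
97·t² + 60·t + 123 = 0  ⇒  m = (-30)² − 97·123 = -11031
m = -11031 < 0,  v_rel·d = -30 < 0  ⇒  outside

inside=no margin=-11031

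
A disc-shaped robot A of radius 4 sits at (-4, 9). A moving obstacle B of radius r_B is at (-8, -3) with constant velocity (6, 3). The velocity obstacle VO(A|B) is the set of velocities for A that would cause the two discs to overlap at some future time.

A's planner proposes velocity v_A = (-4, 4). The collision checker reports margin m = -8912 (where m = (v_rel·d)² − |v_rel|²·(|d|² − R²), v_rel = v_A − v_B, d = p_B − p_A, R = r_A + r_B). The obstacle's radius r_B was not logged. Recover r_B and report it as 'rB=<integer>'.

m = -8912
d = (-4, -12);  v_rel = (-10, 1),  |v_rel|² = 101
v_rel×d = (-10)·(-12) − (1)·(-4) = 124
since m = R²·101 − 124²:  R² = (15376 + -8912) / 101 = 64
R = √64 = 8  ⇒  r_B = 8 − 4 = 4

rB=4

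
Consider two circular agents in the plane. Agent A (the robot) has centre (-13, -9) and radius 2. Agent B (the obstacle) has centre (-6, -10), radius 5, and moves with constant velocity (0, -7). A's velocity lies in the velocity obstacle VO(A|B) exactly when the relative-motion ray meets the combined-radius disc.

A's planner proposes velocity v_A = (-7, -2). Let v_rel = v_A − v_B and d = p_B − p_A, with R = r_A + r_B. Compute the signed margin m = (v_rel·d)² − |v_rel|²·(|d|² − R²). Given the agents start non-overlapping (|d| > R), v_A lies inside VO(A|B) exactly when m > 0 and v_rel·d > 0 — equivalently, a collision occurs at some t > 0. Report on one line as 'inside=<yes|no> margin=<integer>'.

d = (7, -1),  |d|² = 50;  R = 2+5 = 7,  c = 50−7² = 1
v_rel = (-7, 5),  |v_rel|² = 74;  v_rel·d = (-7)·(7) + (5)·(-1) = -54
74·t² + 108·t + 1 = 0  ⇒  m = (-54)² − 74·1 = 2842
m = 2842 > 0,  v_rel·d = -54 < 0  ⇒  outside

inside=no margin=2842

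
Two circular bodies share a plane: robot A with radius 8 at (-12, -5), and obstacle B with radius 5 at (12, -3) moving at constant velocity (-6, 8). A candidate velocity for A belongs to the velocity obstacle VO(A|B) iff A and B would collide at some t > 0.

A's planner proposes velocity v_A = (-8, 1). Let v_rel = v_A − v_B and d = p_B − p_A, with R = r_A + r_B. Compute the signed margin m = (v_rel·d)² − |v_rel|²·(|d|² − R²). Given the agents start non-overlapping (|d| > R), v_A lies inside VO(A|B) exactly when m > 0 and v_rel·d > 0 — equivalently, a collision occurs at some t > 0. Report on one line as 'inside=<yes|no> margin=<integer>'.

d = (24, 2),  |d|² = 580;  R = 8+5 = 13,  c = 580−13² = 411
v_rel = (-2, -7),  |v_rel|² = 53;  v_rel·d = (-2)·(24) + (-7)·(2) = -62
53·t² + 124·t + 411 = 0  ⇒  m = (-62)² − 53·411 = -17939
m = -17939 < 0,  v_rel·d = -62 < 0  ⇒  outside

inside=no margin=-17939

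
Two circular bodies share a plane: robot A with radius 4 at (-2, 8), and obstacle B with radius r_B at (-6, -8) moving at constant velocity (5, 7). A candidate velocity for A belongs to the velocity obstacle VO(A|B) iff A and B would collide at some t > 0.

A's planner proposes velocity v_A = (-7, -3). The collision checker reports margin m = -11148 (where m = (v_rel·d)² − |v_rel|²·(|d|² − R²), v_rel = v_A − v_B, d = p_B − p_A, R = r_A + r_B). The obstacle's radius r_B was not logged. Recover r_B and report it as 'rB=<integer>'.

m = -11148
d = (-4, -16);  v_rel = (-12, -10),  |v_rel|² = 244
v_rel×d = (-12)·(-16) − (-10)·(-4) = 152
since m = R²·244 − 152²:  R² = (23104 + -11148) / 244 = 49
R = √49 = 7  ⇒  r_B = 7 − 4 = 3

rB=3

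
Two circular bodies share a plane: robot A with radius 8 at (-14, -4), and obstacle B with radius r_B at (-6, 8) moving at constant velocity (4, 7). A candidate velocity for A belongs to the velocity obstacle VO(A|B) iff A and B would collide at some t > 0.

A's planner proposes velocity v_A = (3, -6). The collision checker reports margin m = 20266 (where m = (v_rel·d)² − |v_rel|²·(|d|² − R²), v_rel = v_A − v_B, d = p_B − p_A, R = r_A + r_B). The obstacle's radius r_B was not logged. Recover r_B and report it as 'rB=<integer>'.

m = 20266
d = (8, 12);  v_rel = (-1, -13),  |v_rel|² = 170
v_rel×d = (-1)·(12) − (-13)·(8) = 92
since m = R²·170 − 92²:  R² = (8464 + 20266) / 170 = 169
R = √169 = 13  ⇒  r_B = 13 − 8 = 5

rB=5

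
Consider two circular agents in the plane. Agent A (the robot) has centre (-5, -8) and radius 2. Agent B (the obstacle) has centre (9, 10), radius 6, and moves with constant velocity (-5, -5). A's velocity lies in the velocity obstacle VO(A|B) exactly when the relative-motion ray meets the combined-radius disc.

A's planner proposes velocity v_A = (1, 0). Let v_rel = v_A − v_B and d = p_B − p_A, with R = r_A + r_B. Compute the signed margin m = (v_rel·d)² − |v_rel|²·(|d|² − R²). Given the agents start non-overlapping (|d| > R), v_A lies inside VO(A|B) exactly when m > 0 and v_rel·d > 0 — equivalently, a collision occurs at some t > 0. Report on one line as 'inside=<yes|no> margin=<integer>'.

d = (14, 18),  |d|² = 520;  R = 2+6 = 8,  c = 520−8² = 456
v_rel = (6, 5),  |v_rel|² = 61;  v_rel·d = (6)·(14) + (5)·(18) = 174
61·t² − 348·t + 456 = 0  ⇒  m = 174² − 61·456 = 2460
m = 2460 > 0,  v_rel·d = 174 > 0  ⇒  inside

inside=yes margin=2460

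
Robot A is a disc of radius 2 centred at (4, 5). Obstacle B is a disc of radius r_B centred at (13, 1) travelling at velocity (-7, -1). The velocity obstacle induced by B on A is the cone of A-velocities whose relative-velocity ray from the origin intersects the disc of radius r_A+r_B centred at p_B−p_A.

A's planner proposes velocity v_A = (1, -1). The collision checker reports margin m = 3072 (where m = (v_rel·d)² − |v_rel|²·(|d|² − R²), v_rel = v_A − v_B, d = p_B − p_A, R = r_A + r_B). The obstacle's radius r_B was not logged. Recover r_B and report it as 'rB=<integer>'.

m = 3072
d = (9, -4);  v_rel = (8, 0),  |v_rel|² = 64
v_rel×d = (8)·(-4) − (0)·(9) = -32
since m = R²·64 − (-32)²:  R² = (1024 + 3072) / 64 = 64
R = √64 = 8  ⇒  r_B = 8 − 2 = 6

rB=6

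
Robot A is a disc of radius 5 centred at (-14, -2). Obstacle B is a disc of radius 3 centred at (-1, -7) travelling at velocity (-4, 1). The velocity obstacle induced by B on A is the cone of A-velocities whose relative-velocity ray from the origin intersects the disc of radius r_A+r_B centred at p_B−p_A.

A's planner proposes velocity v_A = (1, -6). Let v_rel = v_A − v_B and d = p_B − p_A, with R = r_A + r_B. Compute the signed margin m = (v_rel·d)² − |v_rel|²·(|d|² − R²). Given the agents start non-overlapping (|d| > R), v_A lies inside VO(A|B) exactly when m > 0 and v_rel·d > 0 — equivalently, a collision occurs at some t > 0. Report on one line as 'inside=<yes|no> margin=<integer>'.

d = (13, -5),  |d|² = 194;  R = 5+3 = 8,  c = 194−8² = 130
v_rel = (5, -7),  |v_rel|² = 74;  v_rel·d = (5)·(13) + (-7)·(-5) = 100
74·t² − 200·t + 130 = 0  ⇒  m = 100² − 74·130 = 380
m = 380 > 0,  v_rel·d = 100 > 0  ⇒  inside

inside=yes margin=380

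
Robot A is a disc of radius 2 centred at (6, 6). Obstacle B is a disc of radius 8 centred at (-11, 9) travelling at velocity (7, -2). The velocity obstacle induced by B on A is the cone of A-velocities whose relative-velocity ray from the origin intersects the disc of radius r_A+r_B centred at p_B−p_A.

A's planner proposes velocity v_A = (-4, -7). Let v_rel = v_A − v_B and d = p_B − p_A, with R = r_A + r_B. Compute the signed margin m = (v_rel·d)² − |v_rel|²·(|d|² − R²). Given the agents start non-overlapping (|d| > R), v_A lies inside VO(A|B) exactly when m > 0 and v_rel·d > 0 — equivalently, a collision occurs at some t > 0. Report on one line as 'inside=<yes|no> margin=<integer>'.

d = (-17, 3),  |d|² = 298;  R = 2+8 = 10,  c = 298−10² = 198
v_rel = (-11, -5),  |v_rel|² = 146;  v_rel·d = (-11)·(-17) + (-5)·(3) = 172
146·t² − 344·t + 198 = 0  ⇒  m = 172² − 146·198 = 676
m = 676 > 0,  v_rel·d = 172 > 0  ⇒  inside

inside=yes margin=676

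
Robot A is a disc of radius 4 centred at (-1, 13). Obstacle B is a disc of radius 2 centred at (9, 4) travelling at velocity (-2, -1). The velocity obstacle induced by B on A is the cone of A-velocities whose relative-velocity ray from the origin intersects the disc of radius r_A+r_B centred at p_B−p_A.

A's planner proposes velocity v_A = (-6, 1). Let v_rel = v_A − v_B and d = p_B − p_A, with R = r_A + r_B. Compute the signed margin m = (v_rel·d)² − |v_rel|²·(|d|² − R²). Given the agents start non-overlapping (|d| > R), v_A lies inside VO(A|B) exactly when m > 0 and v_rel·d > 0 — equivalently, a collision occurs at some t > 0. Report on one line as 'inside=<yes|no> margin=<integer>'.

d = (10, -9),  |d|² = 181;  R = 4+2 = 6,  c = 181−6² = 145
v_rel = (-4, 2),  |v_rel|² = 20;  v_rel·d = (-4)·(10) + (2)·(-9) = -58
20·t² + 116·t + 145 = 0  ⇒  m = (-58)² − 20·145 = 464
m = 464 > 0,  v_rel·d = -58 < 0  ⇒  outside

inside=no margin=464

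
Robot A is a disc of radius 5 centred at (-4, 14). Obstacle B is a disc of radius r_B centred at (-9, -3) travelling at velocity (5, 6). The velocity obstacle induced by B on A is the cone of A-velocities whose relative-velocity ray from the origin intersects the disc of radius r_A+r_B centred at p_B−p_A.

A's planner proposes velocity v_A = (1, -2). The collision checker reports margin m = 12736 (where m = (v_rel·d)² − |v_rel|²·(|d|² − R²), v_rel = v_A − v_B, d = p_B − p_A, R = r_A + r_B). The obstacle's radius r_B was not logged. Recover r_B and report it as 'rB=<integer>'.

m = 12736
d = (-5, -17);  v_rel = (-4, -8),  |v_rel|² = 80
v_rel×d = (-4)·(-17) − (-8)·(-5) = 28
since m = R²·80 − 28²:  R² = (784 + 12736) / 80 = 169
R = √169 = 13  ⇒  r_B = 13 − 5 = 8

rB=8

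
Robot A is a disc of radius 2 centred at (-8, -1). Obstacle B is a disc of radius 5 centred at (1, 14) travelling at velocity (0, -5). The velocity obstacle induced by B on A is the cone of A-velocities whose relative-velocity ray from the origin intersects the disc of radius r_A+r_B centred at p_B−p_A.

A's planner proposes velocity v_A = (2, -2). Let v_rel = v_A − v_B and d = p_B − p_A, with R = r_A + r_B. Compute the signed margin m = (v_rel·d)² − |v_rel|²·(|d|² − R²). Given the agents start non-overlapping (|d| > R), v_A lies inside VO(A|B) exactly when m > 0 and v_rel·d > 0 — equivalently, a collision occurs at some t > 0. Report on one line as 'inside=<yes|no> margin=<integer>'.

d = (9, 15),  |d|² = 306;  R = 2+5 = 7,  c = 306−7² = 257
v_rel = (2, 3),  |v_rel|² = 13;  v_rel·d = (2)·(9) + (3)·(15) = 63
13·t² − 126·t + 257 = 0  ⇒  m = 63² − 13·257 = 628
m = 628 > 0,  v_rel·d = 63 > 0  ⇒  inside

inside=yes margin=628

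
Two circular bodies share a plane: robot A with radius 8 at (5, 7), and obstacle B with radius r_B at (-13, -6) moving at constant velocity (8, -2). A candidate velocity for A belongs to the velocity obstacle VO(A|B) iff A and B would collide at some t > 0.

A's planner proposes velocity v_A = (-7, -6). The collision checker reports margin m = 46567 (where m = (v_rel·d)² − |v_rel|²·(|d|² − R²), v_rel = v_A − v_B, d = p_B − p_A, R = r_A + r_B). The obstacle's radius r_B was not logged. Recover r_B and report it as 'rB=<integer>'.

m = 46567
d = (-18, -13);  v_rel = (-15, -4),  |v_rel|² = 241
v_rel×d = (-15)·(-13) − (-4)·(-18) = 123
since m = R²·241 − 123²:  R² = (15129 + 46567) / 241 = 256
R = √256 = 16  ⇒  r_B = 16 − 8 = 8

rB=8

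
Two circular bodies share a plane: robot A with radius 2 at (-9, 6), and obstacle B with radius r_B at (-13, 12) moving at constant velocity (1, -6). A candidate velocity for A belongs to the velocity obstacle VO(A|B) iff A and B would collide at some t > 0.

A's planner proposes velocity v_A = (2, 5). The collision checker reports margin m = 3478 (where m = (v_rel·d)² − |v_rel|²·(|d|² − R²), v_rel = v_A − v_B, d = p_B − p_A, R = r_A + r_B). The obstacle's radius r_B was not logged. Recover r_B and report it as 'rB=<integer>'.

m = 3478
d = (-4, 6);  v_rel = (1, 11),  |v_rel|² = 122
v_rel×d = (1)·(6) − (11)·(-4) = 50
since m = R²·122 − 50²:  R² = (2500 + 3478) / 122 = 49
R = √49 = 7  ⇒  r_B = 7 − 2 = 5

rB=5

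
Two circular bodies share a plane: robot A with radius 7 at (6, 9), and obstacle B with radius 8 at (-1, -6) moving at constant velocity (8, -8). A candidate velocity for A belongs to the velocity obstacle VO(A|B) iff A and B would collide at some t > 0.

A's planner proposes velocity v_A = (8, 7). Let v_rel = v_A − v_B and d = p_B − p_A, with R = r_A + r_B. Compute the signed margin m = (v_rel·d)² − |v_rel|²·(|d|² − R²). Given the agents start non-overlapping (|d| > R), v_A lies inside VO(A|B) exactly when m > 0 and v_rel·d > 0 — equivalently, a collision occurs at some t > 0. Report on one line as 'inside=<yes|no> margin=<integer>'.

d = (-7, -15),  |d|² = 274;  R = 7+8 = 15,  c = 274−15² = 49
v_rel = (0, 15),  |v_rel|² = 225;  v_rel·d = (0)·(-7) + (15)·(-15) = -225
225·t² + 450·t + 49 = 0  ⇒  m = (-225)² − 225·49 = 39600
m = 39600 > 0,  v_rel·d = -225 < 0  ⇒  outside

inside=no margin=39600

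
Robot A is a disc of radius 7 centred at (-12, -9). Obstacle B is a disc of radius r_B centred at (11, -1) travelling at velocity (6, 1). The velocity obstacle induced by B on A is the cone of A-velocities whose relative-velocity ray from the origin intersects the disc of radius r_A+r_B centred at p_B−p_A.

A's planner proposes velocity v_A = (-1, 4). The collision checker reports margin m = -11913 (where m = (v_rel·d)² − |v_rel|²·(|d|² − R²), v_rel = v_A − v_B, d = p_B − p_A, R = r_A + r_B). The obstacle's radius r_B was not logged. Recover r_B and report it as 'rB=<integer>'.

m = -11913
d = (23, 8);  v_rel = (-7, 3),  |v_rel|² = 58
v_rel×d = (-7)·(8) − (3)·(23) = -125
since m = R²·58 − (-125)²:  R² = (15625 + -11913) / 58 = 64
R = √64 = 8  ⇒  r_B = 8 − 7 = 1

rB=1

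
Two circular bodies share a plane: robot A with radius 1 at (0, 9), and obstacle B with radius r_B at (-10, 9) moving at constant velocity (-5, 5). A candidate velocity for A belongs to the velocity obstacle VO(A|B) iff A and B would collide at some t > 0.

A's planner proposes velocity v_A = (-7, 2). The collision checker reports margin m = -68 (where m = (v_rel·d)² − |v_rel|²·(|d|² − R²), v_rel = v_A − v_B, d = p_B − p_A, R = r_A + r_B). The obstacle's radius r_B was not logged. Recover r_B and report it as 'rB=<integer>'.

m = -68
d = (-10, 0);  v_rel = (-2, -3),  |v_rel|² = 13
v_rel×d = (-2)·(0) − (-3)·(-10) = -30
since m = R²·13 − (-30)²:  R² = (900 + -68) / 13 = 64
R = √64 = 8  ⇒  r_B = 8 − 1 = 7

rB=7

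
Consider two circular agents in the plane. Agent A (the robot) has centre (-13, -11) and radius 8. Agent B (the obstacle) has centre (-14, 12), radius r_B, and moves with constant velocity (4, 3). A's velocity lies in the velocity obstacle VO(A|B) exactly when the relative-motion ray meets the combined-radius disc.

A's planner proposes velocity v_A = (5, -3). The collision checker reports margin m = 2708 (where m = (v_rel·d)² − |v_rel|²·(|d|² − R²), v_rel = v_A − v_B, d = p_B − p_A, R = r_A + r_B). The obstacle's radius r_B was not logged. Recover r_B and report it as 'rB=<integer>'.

m = 2708
d = (-1, 23);  v_rel = (1, -6),  |v_rel|² = 37
v_rel×d = (1)·(23) − (-6)·(-1) = 17
since m = R²·37 − 17²:  R² = (289 + 2708) / 37 = 81
R = √81 = 9  ⇒  r_B = 9 − 8 = 1

rB=1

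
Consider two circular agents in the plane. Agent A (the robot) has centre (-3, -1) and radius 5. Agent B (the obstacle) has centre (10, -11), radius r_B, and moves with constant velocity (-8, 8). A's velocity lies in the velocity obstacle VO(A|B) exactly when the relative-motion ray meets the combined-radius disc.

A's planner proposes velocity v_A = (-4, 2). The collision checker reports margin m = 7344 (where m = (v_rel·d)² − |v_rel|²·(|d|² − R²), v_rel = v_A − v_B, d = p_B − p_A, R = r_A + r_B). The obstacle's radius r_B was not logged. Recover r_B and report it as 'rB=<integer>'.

m = 7344
d = (13, -10);  v_rel = (4, -6),  |v_rel|² = 52
v_rel×d = (4)·(-10) − (-6)·(13) = 38
since m = R²·52 − 38²:  R² = (1444 + 7344) / 52 = 169
R = √169 = 13  ⇒  r_B = 13 − 5 = 8

rB=8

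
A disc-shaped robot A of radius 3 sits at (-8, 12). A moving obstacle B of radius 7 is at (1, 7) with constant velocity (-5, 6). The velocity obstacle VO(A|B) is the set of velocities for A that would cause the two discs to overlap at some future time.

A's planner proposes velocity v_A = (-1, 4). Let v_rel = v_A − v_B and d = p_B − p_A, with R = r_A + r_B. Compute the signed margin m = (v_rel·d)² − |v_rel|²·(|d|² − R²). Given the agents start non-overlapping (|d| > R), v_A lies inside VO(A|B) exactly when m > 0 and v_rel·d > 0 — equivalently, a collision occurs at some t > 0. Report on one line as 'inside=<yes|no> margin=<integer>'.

d = (9, -5),  |d|² = 106;  R = 3+7 = 10,  c = 106−10² = 6
v_rel = (4, -2),  |v_rel|² = 20;  v_rel·d = (4)·(9) + (-2)·(-5) = 46
20·t² − 92·t + 6 = 0  ⇒  m = 46² − 20·6 = 1996
m = 1996 > 0,  v_rel·d = 46 > 0  ⇒  inside

inside=yes margin=1996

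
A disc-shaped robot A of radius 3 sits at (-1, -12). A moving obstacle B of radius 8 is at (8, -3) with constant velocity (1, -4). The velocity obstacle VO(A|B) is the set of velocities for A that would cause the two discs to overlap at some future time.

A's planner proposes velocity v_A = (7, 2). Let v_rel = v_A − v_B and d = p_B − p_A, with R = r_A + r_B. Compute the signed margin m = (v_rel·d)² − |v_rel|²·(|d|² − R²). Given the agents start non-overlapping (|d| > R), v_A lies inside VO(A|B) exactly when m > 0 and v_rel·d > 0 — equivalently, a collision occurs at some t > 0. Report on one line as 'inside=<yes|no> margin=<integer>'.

d = (9, 9),  |d|² = 162;  R = 3+8 = 11,  c = 162−11² = 41
v_rel = (6, 6),  |v_rel|² = 72;  v_rel·d = (6)·(9) + (6)·(9) = 108
72·t² − 216·t + 41 = 0  ⇒  m = 108² − 72·41 = 8712
m = 8712 > 0,  v_rel·d = 108 > 0  ⇒  inside

inside=yes margin=8712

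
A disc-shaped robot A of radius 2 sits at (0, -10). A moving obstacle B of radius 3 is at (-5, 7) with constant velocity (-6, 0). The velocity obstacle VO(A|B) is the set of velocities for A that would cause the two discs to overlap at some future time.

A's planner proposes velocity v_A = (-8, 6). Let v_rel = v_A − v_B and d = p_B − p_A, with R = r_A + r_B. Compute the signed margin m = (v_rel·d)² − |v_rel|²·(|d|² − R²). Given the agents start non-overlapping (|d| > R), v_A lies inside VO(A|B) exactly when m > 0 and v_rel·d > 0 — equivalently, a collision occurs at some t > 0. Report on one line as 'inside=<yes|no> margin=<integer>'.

d = (-5, 17),  |d|² = 314;  R = 2+3 = 5,  c = 314−5² = 289
v_rel = (-2, 6),  |v_rel|² = 40;  v_rel·d = (-2)·(-5) + (6)·(17) = 112
40·t² − 224·t + 289 = 0  ⇒  m = 112² − 40·289 = 984
m = 984 > 0,  v_rel·d = 112 > 0  ⇒  inside

inside=yes margin=984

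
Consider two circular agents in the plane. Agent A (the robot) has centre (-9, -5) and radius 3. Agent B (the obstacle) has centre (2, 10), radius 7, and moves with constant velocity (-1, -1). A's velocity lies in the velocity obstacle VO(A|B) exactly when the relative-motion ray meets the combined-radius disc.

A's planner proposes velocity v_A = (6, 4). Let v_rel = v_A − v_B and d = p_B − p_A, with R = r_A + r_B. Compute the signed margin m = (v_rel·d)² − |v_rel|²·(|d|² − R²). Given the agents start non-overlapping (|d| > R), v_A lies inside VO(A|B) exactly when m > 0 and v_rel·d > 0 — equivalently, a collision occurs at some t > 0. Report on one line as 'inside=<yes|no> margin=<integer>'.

d = (11, 15),  |d|² = 346;  R = 3+7 = 10,  c = 346−10² = 246
v_rel = (7, 5),  |v_rel|² = 74;  v_rel·d = (7)·(11) + (5)·(15) = 152
74·t² − 304·t + 246 = 0  ⇒  m = 152² − 74·246 = 4900
m = 4900 > 0,  v_rel·d = 152 > 0  ⇒  inside

inside=yes margin=4900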